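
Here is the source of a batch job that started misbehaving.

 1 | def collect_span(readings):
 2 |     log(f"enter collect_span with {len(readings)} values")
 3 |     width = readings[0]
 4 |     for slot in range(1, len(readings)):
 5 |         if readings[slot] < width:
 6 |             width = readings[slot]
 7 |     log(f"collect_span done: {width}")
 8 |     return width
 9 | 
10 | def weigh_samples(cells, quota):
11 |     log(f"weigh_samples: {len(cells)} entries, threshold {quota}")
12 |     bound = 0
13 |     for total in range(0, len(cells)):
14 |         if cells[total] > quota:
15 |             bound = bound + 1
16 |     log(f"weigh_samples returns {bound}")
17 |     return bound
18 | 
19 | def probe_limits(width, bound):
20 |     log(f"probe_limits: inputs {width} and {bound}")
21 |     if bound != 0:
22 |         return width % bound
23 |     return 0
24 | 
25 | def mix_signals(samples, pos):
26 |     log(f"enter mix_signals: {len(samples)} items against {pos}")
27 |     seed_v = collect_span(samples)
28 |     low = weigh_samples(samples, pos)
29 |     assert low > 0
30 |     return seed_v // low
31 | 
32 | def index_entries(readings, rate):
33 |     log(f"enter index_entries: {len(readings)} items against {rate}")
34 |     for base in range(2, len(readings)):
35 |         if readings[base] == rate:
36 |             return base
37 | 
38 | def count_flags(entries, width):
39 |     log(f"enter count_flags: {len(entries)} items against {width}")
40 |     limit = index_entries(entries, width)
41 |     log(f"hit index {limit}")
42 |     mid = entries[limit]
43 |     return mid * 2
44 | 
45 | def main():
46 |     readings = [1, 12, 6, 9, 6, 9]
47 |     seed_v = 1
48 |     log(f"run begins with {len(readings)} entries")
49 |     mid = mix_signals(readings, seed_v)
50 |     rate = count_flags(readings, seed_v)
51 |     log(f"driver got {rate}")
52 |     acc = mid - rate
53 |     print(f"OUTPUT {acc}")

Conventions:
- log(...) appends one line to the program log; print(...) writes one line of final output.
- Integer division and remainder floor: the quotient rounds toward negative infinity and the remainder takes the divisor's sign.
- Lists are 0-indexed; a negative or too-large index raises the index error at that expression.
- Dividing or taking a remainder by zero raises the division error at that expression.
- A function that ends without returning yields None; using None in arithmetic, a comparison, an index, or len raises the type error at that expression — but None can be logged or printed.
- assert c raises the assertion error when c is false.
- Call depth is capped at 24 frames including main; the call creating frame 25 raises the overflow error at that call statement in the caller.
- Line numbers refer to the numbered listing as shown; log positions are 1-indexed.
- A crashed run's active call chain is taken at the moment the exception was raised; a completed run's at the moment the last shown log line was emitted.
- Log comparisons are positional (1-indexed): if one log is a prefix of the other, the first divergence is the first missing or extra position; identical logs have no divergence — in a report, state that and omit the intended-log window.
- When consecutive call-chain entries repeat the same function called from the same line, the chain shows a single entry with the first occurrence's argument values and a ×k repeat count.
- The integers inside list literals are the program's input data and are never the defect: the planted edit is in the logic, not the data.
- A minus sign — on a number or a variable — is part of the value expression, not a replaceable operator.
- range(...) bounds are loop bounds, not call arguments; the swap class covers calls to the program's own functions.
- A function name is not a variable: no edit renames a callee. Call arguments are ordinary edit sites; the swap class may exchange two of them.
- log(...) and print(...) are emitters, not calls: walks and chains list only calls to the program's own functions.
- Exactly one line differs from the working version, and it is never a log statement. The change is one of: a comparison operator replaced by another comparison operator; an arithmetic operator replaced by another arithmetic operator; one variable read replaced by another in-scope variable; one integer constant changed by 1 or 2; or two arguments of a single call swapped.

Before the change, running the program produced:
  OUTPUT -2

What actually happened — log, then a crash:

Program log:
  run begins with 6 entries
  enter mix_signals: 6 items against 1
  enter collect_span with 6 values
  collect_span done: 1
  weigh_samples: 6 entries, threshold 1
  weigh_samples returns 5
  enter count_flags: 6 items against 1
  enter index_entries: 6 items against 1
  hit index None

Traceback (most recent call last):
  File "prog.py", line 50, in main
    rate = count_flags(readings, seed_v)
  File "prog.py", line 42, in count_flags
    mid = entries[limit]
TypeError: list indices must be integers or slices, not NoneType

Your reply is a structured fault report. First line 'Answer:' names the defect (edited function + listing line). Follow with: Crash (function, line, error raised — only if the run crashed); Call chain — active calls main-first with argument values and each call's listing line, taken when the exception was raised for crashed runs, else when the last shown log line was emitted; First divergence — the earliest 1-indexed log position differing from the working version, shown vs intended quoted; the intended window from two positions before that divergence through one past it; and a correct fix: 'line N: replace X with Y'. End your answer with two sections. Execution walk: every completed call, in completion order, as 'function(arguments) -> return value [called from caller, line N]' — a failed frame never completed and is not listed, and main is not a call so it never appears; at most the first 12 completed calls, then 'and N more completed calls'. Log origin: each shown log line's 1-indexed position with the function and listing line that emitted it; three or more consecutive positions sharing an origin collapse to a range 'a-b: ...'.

Answer: the defect is in index_entries at line 34.
Core observation: Log line 9 is where behavior first shows: 'hit index None' appears instead of 'hit index 0'.
Crash: count_flags, line 42, TypeError.
Call chain: main -> count_flags([1, 12, 6, 9, 6, 9], 1) (called at line 50).
First divergence: at position 9 the run shows 'hit index None' where the working version logs 'hit index 0'.
Intended log window:
  7: enter count_flags: 6 items against 1
  8: enter index_entries: 6 items against 1
  9: hit index 0
  10: driver got 2
Execution walk:
  collect_span([1, 12, 6, 9, 6, 9]) -> 1  [called from mix_signals, line 27]
  weigh_samples([1, 12, 6, 9, 6, 9], 1) -> 5  [called from mix_signals, line 28]
  mix_signals([1, 12, 6, 9, 6, 9], 1) -> 0  [called from main, line 49]
  index_entries([1, 12, 6, 9, 6, 9], 1) -> None  [called from count_flags, line 40]
Log origin:
  1: logged in main at line 48
  2: logged in mix_signals at line 26
  3: logged in collect_span at line 2
  4: logged in collect_span at line 7
  5: logged in weigh_samples at line 11
  6: logged in weigh_samples at line 16
  7: logged in count_flags at line 39
  8: logged in index_entries at line 33
  9: logged in count_flags at line 41
A correct fix: line 34: replace `2` with `0`.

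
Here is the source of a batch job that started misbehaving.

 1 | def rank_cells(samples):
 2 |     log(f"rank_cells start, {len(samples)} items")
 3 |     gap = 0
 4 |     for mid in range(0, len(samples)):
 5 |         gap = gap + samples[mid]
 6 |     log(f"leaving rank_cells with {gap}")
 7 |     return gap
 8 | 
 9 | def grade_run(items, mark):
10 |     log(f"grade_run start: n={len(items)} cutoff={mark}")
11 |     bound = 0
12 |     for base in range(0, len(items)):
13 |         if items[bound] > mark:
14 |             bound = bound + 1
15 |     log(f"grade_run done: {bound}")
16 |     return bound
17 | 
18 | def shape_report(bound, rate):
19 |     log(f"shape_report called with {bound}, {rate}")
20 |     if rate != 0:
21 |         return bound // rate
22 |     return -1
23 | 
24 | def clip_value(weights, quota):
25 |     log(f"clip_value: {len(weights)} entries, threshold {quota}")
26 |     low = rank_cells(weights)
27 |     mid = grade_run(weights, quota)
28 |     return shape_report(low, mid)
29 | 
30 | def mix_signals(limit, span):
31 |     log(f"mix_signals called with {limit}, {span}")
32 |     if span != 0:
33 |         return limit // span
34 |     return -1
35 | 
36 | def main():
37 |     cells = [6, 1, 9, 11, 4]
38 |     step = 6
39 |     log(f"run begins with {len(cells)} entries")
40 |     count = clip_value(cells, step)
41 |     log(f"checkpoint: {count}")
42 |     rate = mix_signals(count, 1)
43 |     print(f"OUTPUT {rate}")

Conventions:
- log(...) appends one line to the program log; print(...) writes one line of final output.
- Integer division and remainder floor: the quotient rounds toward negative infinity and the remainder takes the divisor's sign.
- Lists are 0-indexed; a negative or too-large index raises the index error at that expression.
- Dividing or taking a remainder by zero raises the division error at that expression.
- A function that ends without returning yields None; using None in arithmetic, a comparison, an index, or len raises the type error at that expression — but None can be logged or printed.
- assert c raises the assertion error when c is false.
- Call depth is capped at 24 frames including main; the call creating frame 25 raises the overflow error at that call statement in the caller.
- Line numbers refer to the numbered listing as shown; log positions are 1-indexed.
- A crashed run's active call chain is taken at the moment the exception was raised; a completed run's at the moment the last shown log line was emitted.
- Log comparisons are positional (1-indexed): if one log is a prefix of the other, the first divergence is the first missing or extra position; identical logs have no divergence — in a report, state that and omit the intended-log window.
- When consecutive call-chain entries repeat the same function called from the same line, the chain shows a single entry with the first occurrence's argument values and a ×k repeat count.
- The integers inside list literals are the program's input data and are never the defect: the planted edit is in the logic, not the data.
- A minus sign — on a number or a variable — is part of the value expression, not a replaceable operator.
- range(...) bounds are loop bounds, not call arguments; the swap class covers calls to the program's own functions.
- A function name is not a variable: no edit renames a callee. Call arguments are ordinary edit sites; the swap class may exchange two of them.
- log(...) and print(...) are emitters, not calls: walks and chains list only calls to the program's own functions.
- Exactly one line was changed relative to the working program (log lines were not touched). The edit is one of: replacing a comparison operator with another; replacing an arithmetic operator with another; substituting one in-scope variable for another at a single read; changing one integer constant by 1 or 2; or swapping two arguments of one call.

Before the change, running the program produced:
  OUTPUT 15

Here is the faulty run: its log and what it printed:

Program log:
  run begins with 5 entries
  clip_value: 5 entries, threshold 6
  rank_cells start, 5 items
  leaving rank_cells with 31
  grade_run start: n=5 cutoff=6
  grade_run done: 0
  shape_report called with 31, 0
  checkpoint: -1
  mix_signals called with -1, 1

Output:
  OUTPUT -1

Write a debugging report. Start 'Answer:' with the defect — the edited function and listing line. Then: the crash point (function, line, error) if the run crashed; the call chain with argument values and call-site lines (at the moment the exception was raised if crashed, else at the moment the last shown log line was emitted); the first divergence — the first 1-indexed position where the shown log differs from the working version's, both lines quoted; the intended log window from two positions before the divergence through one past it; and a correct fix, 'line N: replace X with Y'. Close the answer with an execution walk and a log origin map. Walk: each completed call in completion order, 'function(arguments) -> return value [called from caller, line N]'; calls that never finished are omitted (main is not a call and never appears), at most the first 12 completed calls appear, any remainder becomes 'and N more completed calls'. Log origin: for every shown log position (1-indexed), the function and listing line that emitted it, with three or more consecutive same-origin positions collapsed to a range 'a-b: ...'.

Answer: the defect is in grade_run at line 13.
The tell: The earliest visible damage is log position 6 — 'grade_run done: 0' rather than the intended 'grade_run done: 2'.
Call chain: main -> mix_signals(-1, 1) (called at line 42).
First divergence: at position 6 the run shows 'grade_run done: 0' where the working version logs 'grade_run done: 2'.
Intended log window:
  4: leaving rank_cells with 31
  5: grade_run start: n=5 cutoff=6
  6: grade_run done: 2
  7: shape_report called with 31, 2
Execution walk:
  rank_cells([6, 1, 9, 11, 4]) -> 31  [called from clip_value, line 26]
  grade_run([6, 1, 9, 11, 4], 6) -> 0  [called from clip_value, line 27]
  shape_report(31, 0) -> -1  [called from clip_value, line 28]
  clip_value([6, 1, 9, 11, 4], 6) -> -1  [called from main, line 40]
  mix_signals(-1, 1) -> -1  [called from main, line 42]
Log origin:
  1 — main, line 39
  2 — clip_value, line 25
  3 — rank_cells, line 2
  4 — rank_cells, line 6
  5 — grade_run, line 10
  6 — grade_run, line 15
  7 — shape_report, line 19
  8 — main, line 41
  9 — mix_signals, line 31
A correct fix: line 13: replace `bound` with `base`.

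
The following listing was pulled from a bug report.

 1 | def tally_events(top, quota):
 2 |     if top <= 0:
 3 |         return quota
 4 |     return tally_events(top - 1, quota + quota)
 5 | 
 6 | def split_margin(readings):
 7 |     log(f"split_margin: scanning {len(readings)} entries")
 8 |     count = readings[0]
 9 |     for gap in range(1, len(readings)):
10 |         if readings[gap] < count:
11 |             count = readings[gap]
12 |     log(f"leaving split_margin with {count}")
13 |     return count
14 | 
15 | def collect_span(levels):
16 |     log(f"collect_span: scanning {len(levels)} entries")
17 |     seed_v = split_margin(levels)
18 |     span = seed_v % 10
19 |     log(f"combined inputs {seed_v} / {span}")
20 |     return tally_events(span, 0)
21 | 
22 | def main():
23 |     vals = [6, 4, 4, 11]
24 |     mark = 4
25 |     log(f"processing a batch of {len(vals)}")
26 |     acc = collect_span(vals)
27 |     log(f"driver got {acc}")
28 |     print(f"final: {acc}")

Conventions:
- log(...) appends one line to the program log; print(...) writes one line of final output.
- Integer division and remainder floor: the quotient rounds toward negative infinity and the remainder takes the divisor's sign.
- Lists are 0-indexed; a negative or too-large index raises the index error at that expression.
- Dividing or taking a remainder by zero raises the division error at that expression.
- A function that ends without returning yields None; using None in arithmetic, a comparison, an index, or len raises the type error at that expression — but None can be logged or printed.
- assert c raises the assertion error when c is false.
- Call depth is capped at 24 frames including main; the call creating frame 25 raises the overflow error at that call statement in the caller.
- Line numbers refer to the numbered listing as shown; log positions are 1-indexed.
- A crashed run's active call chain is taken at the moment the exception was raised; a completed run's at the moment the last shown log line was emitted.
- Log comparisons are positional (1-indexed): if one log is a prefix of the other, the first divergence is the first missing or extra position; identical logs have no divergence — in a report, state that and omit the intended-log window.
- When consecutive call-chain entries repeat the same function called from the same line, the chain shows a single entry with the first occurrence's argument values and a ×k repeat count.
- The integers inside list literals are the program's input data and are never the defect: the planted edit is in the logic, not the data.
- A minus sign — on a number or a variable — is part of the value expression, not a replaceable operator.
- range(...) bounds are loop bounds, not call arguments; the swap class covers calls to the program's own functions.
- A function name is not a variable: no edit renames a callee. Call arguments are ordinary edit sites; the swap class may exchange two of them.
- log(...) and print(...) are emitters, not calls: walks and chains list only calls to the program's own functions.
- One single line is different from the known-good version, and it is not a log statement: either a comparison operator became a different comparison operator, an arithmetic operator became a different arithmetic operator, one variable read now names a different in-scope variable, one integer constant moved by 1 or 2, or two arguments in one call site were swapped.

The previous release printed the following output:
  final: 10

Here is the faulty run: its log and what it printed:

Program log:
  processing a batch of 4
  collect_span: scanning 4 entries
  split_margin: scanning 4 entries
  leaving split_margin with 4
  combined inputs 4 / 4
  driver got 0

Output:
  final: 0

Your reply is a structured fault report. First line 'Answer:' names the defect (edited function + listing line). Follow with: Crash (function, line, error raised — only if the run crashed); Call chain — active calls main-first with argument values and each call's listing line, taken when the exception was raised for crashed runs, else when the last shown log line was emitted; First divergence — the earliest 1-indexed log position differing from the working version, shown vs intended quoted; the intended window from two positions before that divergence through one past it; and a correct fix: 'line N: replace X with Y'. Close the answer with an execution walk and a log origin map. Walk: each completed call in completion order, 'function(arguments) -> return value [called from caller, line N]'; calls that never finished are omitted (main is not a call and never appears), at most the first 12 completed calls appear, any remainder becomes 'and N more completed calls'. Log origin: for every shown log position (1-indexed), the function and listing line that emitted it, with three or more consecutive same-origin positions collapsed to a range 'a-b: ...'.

Answer: the defect is in tally_events at line 4.
Key fact: The log first diverges at position 6: the faulty run prints 'driver got 0' where the working version prints 'driver got 10'.
Call chain: main.
First divergence: position 6 — the shown line 'driver got 0' should read 'driver got 10'.
Intended log window:
  4: leaving split_margin with 4
  5: combined inputs 4 / 4
  6: driver got 10
Execution walk:
  split_margin([6, 4, 4, 11]) -> 4  [called from collect_span, line 17]
  tally_events(0, 0) -> 0  [called from tally_events, line 4]
  tally_events(1, 0) -> 0  [called from tally_events, line 4]
  tally_events(2, 0) -> 0  [called from tally_events, line 4]
  tally_events(3, 0) -> 0  [called from tally_events, line 4]
  tally_events(4, 0) -> 0  [called from collect_span, line 20]
  collect_span([6, 4, 4, 11]) -> 0  [called from main, line 26]
Log origin:
  1: logged in main at line 25
  2: logged in collect_span at line 16
  3: logged in split_margin at line 7
  4: logged in split_margin at line 12
  5: logged in collect_span at line 19
  6: logged in main at line 27
A correct fix: line 4: replace `quota + quota` with `quota + top`.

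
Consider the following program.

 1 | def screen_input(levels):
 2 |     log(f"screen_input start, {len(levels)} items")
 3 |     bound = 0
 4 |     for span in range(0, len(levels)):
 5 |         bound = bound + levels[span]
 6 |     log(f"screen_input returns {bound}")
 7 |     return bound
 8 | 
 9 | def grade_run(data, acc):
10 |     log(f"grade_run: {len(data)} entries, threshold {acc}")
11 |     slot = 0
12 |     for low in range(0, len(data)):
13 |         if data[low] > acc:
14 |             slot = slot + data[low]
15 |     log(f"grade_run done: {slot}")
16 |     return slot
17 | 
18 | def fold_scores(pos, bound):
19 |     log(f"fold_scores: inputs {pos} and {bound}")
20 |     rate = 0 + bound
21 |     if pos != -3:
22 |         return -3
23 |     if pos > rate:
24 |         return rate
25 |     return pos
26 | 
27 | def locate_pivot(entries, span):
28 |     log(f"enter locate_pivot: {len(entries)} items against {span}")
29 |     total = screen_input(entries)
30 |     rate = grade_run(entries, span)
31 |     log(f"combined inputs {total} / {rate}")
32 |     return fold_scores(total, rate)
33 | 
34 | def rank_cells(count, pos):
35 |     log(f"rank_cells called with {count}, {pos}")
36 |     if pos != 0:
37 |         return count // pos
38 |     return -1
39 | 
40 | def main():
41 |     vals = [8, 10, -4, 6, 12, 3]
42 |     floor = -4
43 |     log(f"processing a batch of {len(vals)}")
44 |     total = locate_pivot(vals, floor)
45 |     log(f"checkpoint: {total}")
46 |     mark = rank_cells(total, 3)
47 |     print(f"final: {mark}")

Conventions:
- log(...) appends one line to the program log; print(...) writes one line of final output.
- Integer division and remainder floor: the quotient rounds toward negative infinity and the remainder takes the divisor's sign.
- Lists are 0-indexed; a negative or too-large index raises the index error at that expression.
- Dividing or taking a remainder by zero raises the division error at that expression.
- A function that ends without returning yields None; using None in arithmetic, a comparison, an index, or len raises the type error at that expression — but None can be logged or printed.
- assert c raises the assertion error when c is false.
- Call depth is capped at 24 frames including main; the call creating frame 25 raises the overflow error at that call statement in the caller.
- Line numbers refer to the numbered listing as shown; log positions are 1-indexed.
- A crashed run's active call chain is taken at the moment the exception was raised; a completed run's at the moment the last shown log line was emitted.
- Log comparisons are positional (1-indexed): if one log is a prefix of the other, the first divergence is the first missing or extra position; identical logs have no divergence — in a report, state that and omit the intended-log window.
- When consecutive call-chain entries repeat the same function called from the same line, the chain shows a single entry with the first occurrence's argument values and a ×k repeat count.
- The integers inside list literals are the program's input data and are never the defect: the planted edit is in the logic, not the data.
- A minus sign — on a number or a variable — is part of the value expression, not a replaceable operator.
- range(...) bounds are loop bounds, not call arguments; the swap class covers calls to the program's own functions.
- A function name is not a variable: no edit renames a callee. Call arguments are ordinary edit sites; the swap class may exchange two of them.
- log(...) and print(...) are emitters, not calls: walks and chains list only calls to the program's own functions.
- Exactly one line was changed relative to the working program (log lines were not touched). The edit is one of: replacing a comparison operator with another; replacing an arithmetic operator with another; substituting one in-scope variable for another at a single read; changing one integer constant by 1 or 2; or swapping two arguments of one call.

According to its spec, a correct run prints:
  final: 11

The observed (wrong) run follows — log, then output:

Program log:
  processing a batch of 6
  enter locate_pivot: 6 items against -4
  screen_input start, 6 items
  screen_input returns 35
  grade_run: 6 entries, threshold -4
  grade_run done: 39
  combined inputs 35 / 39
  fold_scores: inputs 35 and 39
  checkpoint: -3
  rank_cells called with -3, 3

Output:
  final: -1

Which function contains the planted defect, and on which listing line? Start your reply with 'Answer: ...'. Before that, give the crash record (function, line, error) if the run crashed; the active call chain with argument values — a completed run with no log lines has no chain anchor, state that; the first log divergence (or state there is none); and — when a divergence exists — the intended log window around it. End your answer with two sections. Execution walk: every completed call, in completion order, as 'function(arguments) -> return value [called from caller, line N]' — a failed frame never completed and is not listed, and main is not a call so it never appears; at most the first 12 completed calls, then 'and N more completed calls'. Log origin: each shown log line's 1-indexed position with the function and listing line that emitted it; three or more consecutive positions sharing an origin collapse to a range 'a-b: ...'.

Answer: the defect is in fold_scores at line 21.
Key observation: At log position 9 the runs split — shown 'checkpoint: -3', but the working version logs 'checkpoint: 35'.
Call chain: main -> rank_cells(-3, 3) (called at line 46).
First divergence: position 9 — the shown line 'checkpoint: -3' should read 'checkpoint: 35'.
Intended log window:
  7: combined inputs 35 / 39
  8: fold_scores: inputs 35 and 39
  9: checkpoint: 35
  10: rank_cells called with 35, 3
Execution walk:
  screen_input([8, 10, -4, 6, 12, 3]) -> 35  [called from locate_pivot, line 29]
  grade_run([8, 10, -4, 6, 12, 3], -4) -> 39  [called from locate_pivot, line 30]
  fold_scores(35, 39) -> -3  [called from locate_pivot, line 32]
  locate_pivot([8, 10, -4, 6, 12, 3], -4) -> -3  [called from main, line 44]
  rank_cells(-3, 3) -> -1  [called from main, line 46]
Log origins:
  1: emitted by main (line 43)
  2: emitted by locate_pivot (line 28)
  3: emitted by screen_input (line 2)
  4: emitted by screen_input (line 6)
  5: emitted by grade_run (line 10)
  6: emitted by grade_run (line 15)
  7: emitted by locate_pivot (line 31)
  8: emitted by fold_scores (line 19)
  9: emitted by main (line 45)
  10: emitted by rank_cells (line 35)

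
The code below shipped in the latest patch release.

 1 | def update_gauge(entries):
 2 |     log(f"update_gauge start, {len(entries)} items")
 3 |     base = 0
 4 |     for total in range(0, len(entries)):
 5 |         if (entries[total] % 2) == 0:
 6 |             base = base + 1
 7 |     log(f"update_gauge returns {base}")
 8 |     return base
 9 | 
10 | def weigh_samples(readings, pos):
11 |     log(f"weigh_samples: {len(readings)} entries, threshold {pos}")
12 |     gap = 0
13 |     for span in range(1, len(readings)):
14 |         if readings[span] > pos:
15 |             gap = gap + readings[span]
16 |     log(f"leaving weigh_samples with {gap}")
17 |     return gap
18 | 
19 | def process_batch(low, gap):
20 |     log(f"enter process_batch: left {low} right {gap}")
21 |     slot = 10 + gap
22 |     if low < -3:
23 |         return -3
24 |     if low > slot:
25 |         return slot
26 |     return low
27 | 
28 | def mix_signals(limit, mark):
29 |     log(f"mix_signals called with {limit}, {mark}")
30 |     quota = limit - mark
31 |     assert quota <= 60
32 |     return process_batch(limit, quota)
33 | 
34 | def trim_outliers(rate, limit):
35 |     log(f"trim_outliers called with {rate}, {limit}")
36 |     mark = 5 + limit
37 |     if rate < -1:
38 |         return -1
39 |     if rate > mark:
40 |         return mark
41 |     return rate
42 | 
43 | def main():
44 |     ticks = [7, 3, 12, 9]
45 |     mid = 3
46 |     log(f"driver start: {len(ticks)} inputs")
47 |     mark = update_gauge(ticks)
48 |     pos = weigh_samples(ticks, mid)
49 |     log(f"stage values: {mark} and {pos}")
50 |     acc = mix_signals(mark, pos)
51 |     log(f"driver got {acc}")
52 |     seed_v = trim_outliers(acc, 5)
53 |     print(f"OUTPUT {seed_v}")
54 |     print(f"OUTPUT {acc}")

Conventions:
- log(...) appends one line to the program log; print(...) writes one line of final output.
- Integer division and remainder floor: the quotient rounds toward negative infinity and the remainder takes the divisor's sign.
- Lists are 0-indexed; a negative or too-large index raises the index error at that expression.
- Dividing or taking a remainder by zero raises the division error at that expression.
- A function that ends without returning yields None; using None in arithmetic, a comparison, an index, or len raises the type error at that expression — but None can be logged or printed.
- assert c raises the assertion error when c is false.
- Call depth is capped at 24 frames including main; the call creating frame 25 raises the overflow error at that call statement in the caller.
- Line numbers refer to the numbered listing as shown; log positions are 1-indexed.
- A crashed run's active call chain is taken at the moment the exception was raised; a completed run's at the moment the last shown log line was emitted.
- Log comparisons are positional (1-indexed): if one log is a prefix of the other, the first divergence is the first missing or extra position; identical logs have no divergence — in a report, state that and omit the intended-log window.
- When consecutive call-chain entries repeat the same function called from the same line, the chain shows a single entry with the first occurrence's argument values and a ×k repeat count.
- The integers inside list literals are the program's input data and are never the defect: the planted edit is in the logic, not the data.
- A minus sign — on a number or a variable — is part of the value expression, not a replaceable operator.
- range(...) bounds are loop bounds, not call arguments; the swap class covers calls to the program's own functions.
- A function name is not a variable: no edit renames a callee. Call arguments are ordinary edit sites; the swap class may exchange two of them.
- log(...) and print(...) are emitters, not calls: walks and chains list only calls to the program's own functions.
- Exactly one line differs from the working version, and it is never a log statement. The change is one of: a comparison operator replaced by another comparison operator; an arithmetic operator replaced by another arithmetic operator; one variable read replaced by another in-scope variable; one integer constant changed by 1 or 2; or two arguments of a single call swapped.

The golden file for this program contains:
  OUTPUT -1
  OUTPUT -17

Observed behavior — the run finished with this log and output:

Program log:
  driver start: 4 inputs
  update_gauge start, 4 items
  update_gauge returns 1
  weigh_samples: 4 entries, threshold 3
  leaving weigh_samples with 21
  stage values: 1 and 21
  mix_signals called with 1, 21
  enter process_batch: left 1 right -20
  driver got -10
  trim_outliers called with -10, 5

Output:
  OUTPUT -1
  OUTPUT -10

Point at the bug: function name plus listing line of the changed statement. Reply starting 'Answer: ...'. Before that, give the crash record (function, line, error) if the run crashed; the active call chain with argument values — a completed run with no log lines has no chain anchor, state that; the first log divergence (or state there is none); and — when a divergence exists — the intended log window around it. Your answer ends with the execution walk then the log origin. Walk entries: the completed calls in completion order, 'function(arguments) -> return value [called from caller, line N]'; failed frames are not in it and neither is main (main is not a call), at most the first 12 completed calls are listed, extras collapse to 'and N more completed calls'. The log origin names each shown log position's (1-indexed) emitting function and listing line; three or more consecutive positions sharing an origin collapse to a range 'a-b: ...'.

Answer: the defect is in weigh_samples at line 13.
Key observation: At log position 5 the runs split — shown 'leaving weigh_samples with 21', but the working version logs 'leaving weigh_samples with 28'.
Call chain: main -> trim_outliers(-10, 5) (called at line 52).
First divergence: at position 5 the run shows 'leaving weigh_samples with 21' where the working version logs 'leaving weigh_samples with 28'.
Intended log window:
  3: update_gauge returns 1
  4: weigh_samples: 4 entries, threshold 3
  5: leaving weigh_samples with 28
  6: stage values: 1 and 28
Execution walk:
  update_gauge([7, 3, 12, 9]) -> 1  [called from main, line 47]
  weigh_samples([7, 3, 12, 9], 3) -> 21  [called from main, line 48]
  process_batch(1, -20) -> -10  [called from mix_signals, line 32]
  mix_signals(1, 21) -> -10  [called from main, line 50]
  trim_outliers(-10, 5) -> -1  [called from main, line 52]
Log origins:
  1: from main, line 46
  2: from update_gauge, line 2
  3: from update_gauge, line 7
  4: from weigh_samples, line 11
  5: from weigh_samples, line 16
  6: from main, line 49
  7: from mix_signals, line 29
  8: from process_batch, line 20
  9: from main, line 51
  10: from trim_outliers, line 35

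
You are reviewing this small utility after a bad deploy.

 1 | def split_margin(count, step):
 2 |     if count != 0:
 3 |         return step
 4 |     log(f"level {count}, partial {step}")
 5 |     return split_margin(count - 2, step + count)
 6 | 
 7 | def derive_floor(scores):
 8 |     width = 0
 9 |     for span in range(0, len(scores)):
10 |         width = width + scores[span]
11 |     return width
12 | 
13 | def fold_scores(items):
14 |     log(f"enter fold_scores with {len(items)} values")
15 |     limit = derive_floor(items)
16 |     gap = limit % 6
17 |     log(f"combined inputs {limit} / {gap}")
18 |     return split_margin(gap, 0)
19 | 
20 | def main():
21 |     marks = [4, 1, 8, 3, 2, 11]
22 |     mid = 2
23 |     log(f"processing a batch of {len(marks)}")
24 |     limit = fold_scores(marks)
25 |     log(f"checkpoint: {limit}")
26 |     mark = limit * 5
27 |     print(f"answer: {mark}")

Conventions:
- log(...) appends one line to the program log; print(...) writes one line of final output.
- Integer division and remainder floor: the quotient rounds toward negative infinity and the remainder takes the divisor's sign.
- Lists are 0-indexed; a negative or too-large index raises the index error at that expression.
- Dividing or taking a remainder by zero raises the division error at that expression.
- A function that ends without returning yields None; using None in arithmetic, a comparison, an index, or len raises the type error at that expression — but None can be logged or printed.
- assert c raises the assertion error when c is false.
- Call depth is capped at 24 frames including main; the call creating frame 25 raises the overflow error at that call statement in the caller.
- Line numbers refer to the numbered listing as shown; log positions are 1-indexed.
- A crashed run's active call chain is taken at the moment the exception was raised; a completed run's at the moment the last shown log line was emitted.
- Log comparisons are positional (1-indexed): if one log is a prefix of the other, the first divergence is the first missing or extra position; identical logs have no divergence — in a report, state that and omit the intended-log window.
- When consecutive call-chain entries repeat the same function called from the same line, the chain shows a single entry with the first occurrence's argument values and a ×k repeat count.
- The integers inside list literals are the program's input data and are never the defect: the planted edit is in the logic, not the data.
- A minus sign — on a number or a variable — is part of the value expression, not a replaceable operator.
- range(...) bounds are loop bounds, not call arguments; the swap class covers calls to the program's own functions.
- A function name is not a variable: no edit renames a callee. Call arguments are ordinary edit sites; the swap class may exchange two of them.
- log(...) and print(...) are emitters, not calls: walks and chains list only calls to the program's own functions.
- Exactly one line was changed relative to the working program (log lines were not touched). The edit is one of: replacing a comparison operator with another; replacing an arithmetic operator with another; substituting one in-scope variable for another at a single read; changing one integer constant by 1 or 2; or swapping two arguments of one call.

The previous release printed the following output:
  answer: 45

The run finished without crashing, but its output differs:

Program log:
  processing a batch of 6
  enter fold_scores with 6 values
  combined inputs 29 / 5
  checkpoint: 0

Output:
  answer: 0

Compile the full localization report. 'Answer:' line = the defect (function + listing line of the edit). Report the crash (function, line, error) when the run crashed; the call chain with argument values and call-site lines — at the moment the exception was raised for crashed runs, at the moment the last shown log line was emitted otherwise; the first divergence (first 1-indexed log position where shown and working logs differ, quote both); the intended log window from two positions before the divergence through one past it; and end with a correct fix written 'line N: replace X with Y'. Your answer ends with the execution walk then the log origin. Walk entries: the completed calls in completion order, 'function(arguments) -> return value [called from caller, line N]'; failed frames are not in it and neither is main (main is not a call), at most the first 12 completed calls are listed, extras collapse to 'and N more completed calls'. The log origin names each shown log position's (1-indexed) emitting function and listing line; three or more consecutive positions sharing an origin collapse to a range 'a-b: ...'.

Answer: the defect is in split_margin at line 2.
Core observation: The earliest visible damage is log position 4 — 'checkpoint: 0' rather than the intended 'level 5, partial 0'.
Call chain: main.
First divergence: position 4 — the shown line 'checkpoint: 0' should read 'level 5, partial 0'.
Intended log window:
  2: enter fold_scores with 6 values
  3: combined inputs 29 / 5
  4: level 5, partial 0
  5: level 3, partial 5
Execution walk:
  derive_floor([4, 1, 8, 3, 2, 11]) -> 29  [called from fold_scores, line 15]
  split_margin(5, 0) -> 0  [called from fold_scores, line 18]
  fold_scores([4, 1, 8, 3, 2, 11]) -> 0  [called from main, line 24]
Origin of each log line:
  1 — main, line 23
  2 — fold_scores, line 14
  3 — fold_scores, line 17
  4 — main, line 25
A correct fix: line 2: replace `!=` with `<=`.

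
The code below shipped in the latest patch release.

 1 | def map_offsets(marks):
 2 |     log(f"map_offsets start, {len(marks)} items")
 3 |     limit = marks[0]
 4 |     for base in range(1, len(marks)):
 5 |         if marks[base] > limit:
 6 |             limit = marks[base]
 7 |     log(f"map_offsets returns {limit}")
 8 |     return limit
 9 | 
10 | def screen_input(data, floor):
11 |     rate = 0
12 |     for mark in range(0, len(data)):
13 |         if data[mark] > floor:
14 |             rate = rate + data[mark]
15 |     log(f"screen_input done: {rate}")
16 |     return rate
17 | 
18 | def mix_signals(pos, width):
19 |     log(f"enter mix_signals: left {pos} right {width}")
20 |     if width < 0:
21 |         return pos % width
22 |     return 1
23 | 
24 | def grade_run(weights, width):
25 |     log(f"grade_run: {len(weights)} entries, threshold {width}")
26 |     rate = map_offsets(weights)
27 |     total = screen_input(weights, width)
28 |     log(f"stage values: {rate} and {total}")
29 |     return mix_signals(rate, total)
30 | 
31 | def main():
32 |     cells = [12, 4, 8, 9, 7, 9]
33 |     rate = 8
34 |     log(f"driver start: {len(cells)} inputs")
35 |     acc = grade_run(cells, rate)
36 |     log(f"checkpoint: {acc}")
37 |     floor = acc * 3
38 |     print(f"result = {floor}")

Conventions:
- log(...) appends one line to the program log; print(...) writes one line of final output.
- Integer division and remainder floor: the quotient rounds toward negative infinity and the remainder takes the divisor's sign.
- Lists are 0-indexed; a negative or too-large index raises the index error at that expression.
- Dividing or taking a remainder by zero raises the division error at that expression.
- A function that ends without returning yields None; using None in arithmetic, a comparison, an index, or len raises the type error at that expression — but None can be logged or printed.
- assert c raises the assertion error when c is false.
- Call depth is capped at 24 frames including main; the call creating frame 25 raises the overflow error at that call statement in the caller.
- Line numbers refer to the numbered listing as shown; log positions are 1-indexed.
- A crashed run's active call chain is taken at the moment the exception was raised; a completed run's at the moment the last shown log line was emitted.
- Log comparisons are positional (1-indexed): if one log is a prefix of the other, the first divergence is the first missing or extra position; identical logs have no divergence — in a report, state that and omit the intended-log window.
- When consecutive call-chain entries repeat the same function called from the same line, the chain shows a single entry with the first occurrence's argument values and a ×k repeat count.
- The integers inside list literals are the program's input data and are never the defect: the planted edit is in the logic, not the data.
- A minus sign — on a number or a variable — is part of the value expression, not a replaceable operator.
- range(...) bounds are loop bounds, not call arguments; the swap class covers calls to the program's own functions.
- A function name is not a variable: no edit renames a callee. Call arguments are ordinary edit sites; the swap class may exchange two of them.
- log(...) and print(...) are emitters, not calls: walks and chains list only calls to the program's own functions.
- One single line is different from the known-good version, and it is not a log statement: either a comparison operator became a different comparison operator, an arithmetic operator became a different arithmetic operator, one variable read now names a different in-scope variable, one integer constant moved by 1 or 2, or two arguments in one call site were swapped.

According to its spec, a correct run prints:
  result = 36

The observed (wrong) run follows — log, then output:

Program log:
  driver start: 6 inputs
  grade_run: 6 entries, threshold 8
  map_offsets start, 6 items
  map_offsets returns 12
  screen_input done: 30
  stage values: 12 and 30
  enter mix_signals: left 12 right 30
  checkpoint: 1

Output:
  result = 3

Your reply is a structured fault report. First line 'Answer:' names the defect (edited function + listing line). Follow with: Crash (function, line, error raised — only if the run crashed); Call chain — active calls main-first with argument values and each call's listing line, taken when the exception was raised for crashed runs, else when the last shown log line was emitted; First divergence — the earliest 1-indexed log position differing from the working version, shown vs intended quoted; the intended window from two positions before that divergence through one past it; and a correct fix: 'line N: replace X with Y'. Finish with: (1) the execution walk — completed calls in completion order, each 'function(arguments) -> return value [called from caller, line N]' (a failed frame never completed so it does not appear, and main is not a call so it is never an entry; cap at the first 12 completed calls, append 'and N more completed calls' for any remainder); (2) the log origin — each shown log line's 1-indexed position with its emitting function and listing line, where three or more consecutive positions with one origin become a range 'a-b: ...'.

Answer: the defect is in mix_signals at line 20.
Key observation: The log first diverges at position 8: the faulty run prints 'checkpoint: 1' where the working version prints 'checkpoint: 12'.
Call chain: main.
First divergence: position 8 — the shown line 'checkpoint: 1' should read 'checkpoint: 12'.
Intended log window:
  6: stage values: 12 and 30
  7: enter mix_signals: left 12 right 30
  8: checkpoint: 12
Execution walk:
  map_offsets([12, 4, 8, 9, 7, 9]) -> 12  [called from grade_run, line 26]
  screen_input([12, 4, 8, 9, 7, 9], 8) -> 30  [called from grade_run, line 27]
  mix_signals(12, 30) -> 1  [called from grade_run, line 29]
  grade_run([12, 4, 8, 9, 7, 9], 8) -> 1  [called from main, line 35]
Origin of each log line:
  1: emitted by main (line 34)
  2: emitted by grade_run (line 25)
  3: emitted by map_offsets (line 2)
  4: emitted by map_offsets (line 7)
  5: emitted by screen_input (line 15)
  6: emitted by grade_run (line 28)
  7: emitted by mix_signals (line 19)
  8: emitted by main (line 36)
A correct fix: line 20: replace `<` with `!=`.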